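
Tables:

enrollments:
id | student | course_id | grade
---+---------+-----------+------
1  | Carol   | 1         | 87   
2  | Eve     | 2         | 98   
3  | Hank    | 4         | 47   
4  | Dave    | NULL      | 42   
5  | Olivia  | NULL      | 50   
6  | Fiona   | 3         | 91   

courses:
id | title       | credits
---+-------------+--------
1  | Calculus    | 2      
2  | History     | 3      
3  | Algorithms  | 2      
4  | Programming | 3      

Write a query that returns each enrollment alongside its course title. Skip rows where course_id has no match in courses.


INNER JOIN keeps only enrollments rows whose course_id matches an id in courses. Walk through each enrollment:
  - enrollment 1 (Carol): course_id=1 -> matches Calculus
  - enrollment 2 (Eve): course_id=2 -> matches History
  - enrollment 3 (Hank): course_id=4 -> matches Programming
  - enrollment 4 (Dave): course_id=NULL, no match -> dropped
  - enrollment 5 (Olivia): course_id=NULL, no match -> dropped
  - enrollment 6 (Fiona): course_id=3 -> matches Algorithms
So 2 of 6 rows are dropped.

SQL:
SELECT a.student, b.title AS course
FROM enrollments a
INNER JOIN courses b ON a.course_id = b.id

Result:
student | course     
--------+------------
Carol   | Calculus   
Eve     | History    
Hank    | Programming
Fiona   | Algorithms 


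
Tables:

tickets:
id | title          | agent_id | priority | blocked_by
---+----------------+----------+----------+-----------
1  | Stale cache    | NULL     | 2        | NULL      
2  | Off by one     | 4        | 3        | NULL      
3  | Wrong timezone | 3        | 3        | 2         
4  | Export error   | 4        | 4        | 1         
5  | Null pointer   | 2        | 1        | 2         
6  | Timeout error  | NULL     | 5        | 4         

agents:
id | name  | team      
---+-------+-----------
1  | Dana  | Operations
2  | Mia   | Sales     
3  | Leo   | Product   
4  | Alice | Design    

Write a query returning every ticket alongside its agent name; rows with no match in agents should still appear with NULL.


LEFT JOIN keeps every row from tickets (the left table); where agent_id has no match in agents, the agent columns become NULL. Walk through each ticket:
  - ticket 1 (Stale cache): agent_id=NULL, no match -> kept with NULL
  - ticket 2 (Off by one): agent_id=4 -> matches Alice
  - ticket 3 (Wrong timezone): agent_id=3 -> matches Leo
  - ticket 4 (Export error): agent_id=4 -> matches Alice
  - ticket 5 (Null pointer): agent_id=2 -> matches Mia
  - ticket 6 (Timeout error): agent_id=NULL, no match -> kept with NULL
All 6 rows appear; 2 have NULL agent.

SQL:
SELECT a.title, b.name AS agent
FROM tickets a
LEFT JOIN agents b ON a.agent_id = b.id

Result:
title          | agent
---------------+------
Stale cache    | NULL 
Off by one     | Alice
Wrong timezone | Leo  
Export error   | Alice
Null pointer   | Mia  
Timeout error  | NULL 


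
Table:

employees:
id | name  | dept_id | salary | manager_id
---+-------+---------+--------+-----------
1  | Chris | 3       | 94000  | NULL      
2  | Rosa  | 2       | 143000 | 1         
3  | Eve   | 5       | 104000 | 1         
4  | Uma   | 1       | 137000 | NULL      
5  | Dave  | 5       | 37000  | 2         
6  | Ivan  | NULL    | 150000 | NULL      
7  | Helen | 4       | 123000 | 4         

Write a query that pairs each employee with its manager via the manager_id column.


This is a self-join: employees is joined to a second copy of itself, matching each row's manager_id to another row's id. Use LEFT JOIN so rows with manager_id=NULL are kept.
  - employee 1 (Chris): manager_id=NULL -> NULL
  - employee 2 (Rosa): manager_id=1 -> Chris
  - employee 3 (Eve): manager_id=1 -> Chris
  - employee 4 (Uma): manager_id=NULL -> NULL
  - employee 5 (Dave): manager_id=2 -> Rosa
  - employee 6 (Ivan): manager_id=NULL -> NULL
  - employee 7 (Helen): manager_id=4 -> Uma

SQL:
SELECT a.name AS item, b.name AS manager
FROM employees a
LEFT JOIN employees b ON a.manager_id = b.id

Result:
item  | manager
------+--------
Chris | NULL   
Rosa  | Chris  
Eve   | Chris  
Uma   | NULL   
Dave  | Rosa   
Ivan  | NULL   
Helen | Uma    


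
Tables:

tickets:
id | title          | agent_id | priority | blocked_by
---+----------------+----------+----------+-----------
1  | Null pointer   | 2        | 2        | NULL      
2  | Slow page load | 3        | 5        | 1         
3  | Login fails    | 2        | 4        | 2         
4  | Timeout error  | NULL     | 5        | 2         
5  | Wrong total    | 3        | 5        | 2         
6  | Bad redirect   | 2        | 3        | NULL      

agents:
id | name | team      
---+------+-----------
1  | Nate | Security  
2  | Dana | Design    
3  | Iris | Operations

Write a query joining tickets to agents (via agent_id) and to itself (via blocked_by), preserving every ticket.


Two LEFT JOINs from the same base table tickets: one to agents via agent_id, one to tickets itself via blocked_by. Both are LEFT so every ticket is preserved.
Match against agents:
  - ticket 1 (Null pointer): agent_id=2 -> matches Dana
  - ticket 2 (Slow page load): agent_id=3 -> matches Iris
  - ticket 3 (Login fails): agent_id=2 -> matches Dana
  - ticket 4 (Timeout error): agent_id=NULL, no match -> kept with NULL
  - ticket 5 (Wrong total): agent_id=3 -> matches Iris
  - ticket 6 (Bad redirect): agent_id=2 -> matches Dana
Match against tickets (self):
  - ticket 1 (Null pointer): blocked_by=NULL -> NULL
  - ticket 2 (Slow page load): blocked_by=1 -> Null pointer
  - ticket 3 (Login fails): blocked_by=2 -> Slow page load
  - ticket 4 (Timeout error): blocked_by=2 -> Slow page load
  - ticket 5 (Wrong total): blocked_by=2 -> Slow page load
  - ticket 6 (Bad redirect): blocked_by=NULL -> NULL

SQL:
SELECT a.title, b.name AS agent, c.title AS blocked_by
FROM tickets a
LEFT JOIN agents b ON a.agent_id = b.id
LEFT JOIN tickets c ON a.blocked_by = c.id

Result:
title          | agent | blocked_by    
---------------+-------+---------------
Null pointer   | Dana  | NULL          
Slow page load | Iris  | Null pointer  
Login fails    | Dana  | Slow page load
Timeout error  | NULL  | Slow page load
Wrong total    | Iris  | Slow page load
Bad redirect   | Dana  | NULL          


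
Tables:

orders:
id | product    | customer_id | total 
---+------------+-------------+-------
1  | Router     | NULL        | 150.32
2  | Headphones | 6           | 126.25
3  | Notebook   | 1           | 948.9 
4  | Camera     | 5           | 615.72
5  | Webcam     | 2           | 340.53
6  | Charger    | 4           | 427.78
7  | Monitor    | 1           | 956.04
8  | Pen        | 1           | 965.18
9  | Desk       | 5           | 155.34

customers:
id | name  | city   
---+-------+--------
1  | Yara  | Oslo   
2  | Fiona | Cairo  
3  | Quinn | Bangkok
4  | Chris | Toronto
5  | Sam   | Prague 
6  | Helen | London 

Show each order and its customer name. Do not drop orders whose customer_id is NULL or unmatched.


LEFT JOIN keeps every row from orders (the left table); where customer_id has no match in customers, the customer columns become NULL. Walk through each order:
  - order 1 (Router): customer_id=NULL, no match -> kept with NULL
  - order 2 (Headphones): customer_id=6 -> matches Helen
  - order 3 (Notebook): customer_id=1 -> matches Yara
  - order 4 (Camera): customer_id=5 -> matches Sam
  - order 5 (Webcam): customer_id=2 -> matches Fiona
  - order 6 (Charger): customer_id=4 -> matches Chris
  - order 7 (Monitor): customer_id=1 -> matches Yara
  - order 8 (Pen): customer_id=1 -> matches Yara
  - order 9 (Desk): customer_id=5 -> matches Sam
All 9 rows appear; 1 has NULL customer.

SQL:
SELECT a.product, b.name AS customer
FROM orders a
LEFT JOIN customers b ON a.customer_id = b.id

Result:
product    | customer
-----------+---------
Router     | NULL    
Headphones | Helen   
Notebook   | Yara    
Camera     | Sam     
Webcam     | Fiona   
Charger    | Chris   
Monitor    | Yara    
Pen        | Yara    
Desk       | Sam     


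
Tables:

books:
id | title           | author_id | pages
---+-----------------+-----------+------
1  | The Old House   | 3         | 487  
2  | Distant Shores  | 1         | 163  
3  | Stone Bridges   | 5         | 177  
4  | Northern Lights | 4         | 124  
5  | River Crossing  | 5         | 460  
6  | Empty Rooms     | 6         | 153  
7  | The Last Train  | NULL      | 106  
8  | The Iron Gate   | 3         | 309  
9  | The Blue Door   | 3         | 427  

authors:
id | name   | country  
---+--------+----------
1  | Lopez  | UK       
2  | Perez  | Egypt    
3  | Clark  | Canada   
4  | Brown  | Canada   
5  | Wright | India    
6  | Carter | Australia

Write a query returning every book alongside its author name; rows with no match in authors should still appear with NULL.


LEFT JOIN keeps every row from books (the left table); where author_id has no match in authors, the author columns become NULL. Walk through each book:
  - book 1 (The Old House): author_id=3 -> matches Clark
  - book 2 (Distant Shores): author_id=1 -> matches Lopez
  - book 3 (Stone Bridges): author_id=5 -> matches Wright
  - book 4 (Northern Lights): author_id=4 -> matches Brown
  - book 5 (River Crossing): author_id=5 -> matches Wright
  - book 6 (Empty Rooms): author_id=6 -> matches Carter
  - book 7 (The Last Train): author_id=NULL, no match -> kept with NULL
  - book 8 (The Iron Gate): author_id=3 -> matches Clark
  - book 9 (The Blue Door): author_id=3 -> matches Clark
All 9 rows appear; 1 has NULL author.

SQL:
SELECT a.title, b.name AS author
FROM books a
LEFT JOIN authors b ON a.author_id = b.id

Result:
title           | author
----------------+-------
The Old House   | Clark 
Distant Shores  | Lopez 
Stone Bridges   | Wright
Northern Lights | Brown 
River Crossing  | Wright
Empty Rooms     | Carter
The Last Train  | NULL  
The Iron Gate   | Clark 
The Blue Door   | Clark 


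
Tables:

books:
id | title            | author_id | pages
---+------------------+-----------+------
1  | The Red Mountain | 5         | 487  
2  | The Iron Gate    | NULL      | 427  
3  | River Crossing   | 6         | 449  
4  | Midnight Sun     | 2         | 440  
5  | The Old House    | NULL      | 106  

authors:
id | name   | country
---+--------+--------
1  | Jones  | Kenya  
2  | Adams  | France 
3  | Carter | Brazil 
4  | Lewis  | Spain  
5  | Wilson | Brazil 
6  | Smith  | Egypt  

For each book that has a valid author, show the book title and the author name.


INNER JOIN keeps only books rows whose author_id matches an id in authors. Walk through each book:
  - book 1 (The Red Mountain): author_id=5 -> matches Wilson
  - book 2 (The Iron Gate): author_id=NULL, no match -> dropped
  - book 3 (River Crossing): author_id=6 -> matches Smith
  - book 4 (Midnight Sun): author_id=2 -> matches Adams
  - book 5 (The Old House): author_id=NULL, no match -> dropped
So 2 of 5 rows are dropped.

SQL:
SELECT a.title, b.name AS author
FROM books a
INNER JOIN authors b ON a.author_id = b.id

Result:
title            | author
-----------------+-------
The Red Mountain | Wilson
River Crossing   | Smith 
Midnight Sun     | Adams 


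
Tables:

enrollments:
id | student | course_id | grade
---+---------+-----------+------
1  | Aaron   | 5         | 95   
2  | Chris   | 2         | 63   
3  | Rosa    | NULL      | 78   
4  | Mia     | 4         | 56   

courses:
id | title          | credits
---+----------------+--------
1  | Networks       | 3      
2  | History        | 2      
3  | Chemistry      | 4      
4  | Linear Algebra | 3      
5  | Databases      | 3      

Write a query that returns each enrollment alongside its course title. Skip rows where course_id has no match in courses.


INNER JOIN keeps only enrollments rows whose course_id matches an id in courses. Walk through each enrollment:
  - enrollment 1 (Aaron): course_id=5 -> matches Databases
  - enrollment 2 (Chris): course_id=2 -> matches History
  - enrollment 3 (Rosa): course_id=NULL, no match -> dropped
  - enrollment 4 (Mia): course_id=4 -> matches Linear Algebra
So 1 of 4 rows is dropped.

SQL:
SELECT a.student, b.title AS course
FROM enrollments a
INNER JOIN courses b ON a.course_id = b.id

Result:
student | course        
--------+---------------
Aaron   | Databases     
Chris   | History       
Mia     | Linear Algebra


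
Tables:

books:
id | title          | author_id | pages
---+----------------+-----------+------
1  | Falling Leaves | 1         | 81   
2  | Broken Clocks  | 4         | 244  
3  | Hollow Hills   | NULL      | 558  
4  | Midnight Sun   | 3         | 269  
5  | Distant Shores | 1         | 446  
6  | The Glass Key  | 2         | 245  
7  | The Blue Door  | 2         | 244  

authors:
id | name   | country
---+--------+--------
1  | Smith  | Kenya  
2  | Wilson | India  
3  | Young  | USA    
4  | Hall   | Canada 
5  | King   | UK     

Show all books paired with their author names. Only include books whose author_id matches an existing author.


INNER JOIN keeps only books rows whose author_id matches an id in authors. Walk through each book:
  - book 1 (Falling Leaves): author_id=1 -> matches Smith
  - book 2 (Broken Clocks): author_id=4 -> matches Hall
  - book 3 (Hollow Hills): author_id=NULL, no match -> dropped
  - book 4 (Midnight Sun): author_id=3 -> matches Young
  - book 5 (Distant Shores): author_id=1 -> matches Smith
  - book 6 (The Glass Key): author_id=2 -> matches Wilson
  - book 7 (The Blue Door): author_id=2 -> matches Wilson
So 1 of 7 rows is dropped.

SQL:
SELECT a.title, b.name AS author
FROM books a
INNER JOIN authors b ON a.author_id = b.id

Result:
title          | author
---------------+-------
Falling Leaves | Smith 
Broken Clocks  | Hall  
Midnight Sun   | Young 
Distant Shores | Smith 
The Glass Key  | Wilson
The Blue Door  | Wilson


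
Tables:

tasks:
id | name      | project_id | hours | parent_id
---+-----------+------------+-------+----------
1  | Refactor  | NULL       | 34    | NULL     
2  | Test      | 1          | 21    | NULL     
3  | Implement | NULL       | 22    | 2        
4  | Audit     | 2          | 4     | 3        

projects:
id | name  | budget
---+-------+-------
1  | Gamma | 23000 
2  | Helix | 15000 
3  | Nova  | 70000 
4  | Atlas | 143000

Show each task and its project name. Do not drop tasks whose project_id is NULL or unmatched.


LEFT JOIN keeps every row from tasks (the left table); where project_id has no match in projects, the project columns become NULL. Walk through each task:
  - task 1 (Refactor): project_id=NULL, no match -> kept with NULL
  - task 2 (Test): project_id=1 -> matches Gamma
  - task 3 (Implement): project_id=NULL, no match -> kept with NULL
  - task 4 (Audit): project_id=2 -> matches Helix
All 4 rows appear; 2 have NULL project.

SQL:
SELECT a.name, b.name AS project
FROM tasks a
LEFT JOIN projects b ON a.project_id = b.id

Result:
name      | project
----------+--------
Refactor  | NULL   
Test      | Gamma  
Implement | NULL   
Audit     | Helix  


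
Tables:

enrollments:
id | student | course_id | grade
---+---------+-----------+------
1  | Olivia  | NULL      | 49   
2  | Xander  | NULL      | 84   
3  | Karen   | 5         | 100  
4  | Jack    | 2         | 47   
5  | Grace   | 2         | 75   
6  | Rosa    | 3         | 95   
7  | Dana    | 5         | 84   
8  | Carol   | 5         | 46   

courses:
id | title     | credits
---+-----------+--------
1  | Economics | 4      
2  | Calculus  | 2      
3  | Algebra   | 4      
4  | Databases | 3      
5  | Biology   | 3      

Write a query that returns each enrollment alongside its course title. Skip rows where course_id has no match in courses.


INNER JOIN keeps only enrollments rows whose course_id matches an id in courses. Walk through each enrollment:
  - enrollment 1 (Olivia): course_id=NULL, no match -> dropped
  - enrollment 2 (Xander): course_id=NULL, no match -> dropped
  - enrollment 3 (Karen): course_id=5 -> matches Biology
  - enrollment 4 (Jack): course_id=2 -> matches Calculus
  - enrollment 5 (Grace): course_id=2 -> matches Calculus
  - enrollment 6 (Rosa): course_id=3 -> matches Algebra
  - enrollment 7 (Dana): course_id=5 -> matches Biology
  - enrollment 8 (Carol): course_id=5 -> matches Biology
So 2 of 8 rows are dropped.

SQL:
SELECT a.student, b.title AS course
FROM enrollments a
INNER JOIN courses b ON a.course_id = b.id

Result:
student | course  
--------+---------
Karen   | Biology 
Jack    | Calculus
Grace   | Calculus
Rosa    | Algebra 
Dana    | Biology 
Carol   | Biology 


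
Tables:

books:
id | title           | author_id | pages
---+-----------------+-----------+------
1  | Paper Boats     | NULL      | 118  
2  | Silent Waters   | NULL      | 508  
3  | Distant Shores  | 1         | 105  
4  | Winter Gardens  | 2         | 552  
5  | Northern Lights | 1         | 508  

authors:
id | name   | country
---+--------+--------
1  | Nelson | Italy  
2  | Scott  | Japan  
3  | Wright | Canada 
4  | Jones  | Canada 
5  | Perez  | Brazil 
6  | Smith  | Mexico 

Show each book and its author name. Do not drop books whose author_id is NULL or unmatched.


LEFT JOIN keeps every row from books (the left table); where author_id has no match in authors, the author columns become NULL. Walk through each book:
  - book 1 (Paper Boats): author_id=NULL, no match -> kept with NULL
  - book 2 (Silent Waters): author_id=NULL, no match -> kept with NULL
  - book 3 (Distant Shores): author_id=1 -> matches Nelson
  - book 4 (Winter Gardens): author_id=2 -> matches Scott
  - book 5 (Northern Lights): author_id=1 -> matches Nelson
All 5 rows appear; 2 have NULL author.

SQL:
SELECT a.title, b.name AS author
FROM books a
LEFT JOIN authors b ON a.author_id = b.id

Result:
title           | author
----------------+-------
Paper Boats     | NULL  
Silent Waters   | NULL  
Distant Shores  | Nelson
Winter Gardens  | Scott 
Northern Lights | Nelson


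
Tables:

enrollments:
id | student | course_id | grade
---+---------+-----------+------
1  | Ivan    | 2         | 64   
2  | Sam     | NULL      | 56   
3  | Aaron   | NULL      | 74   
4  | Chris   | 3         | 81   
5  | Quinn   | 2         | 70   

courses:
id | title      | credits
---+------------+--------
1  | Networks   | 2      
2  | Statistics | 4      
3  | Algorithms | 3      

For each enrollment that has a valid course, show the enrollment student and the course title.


INNER JOIN keeps only enrollments rows whose course_id matches an id in courses. Walk through each enrollment:
  - enrollment 1 (Ivan): course_id=2 -> matches Statistics
  - enrollment 2 (Sam): course_id=NULL, no match -> dropped
  - enrollment 3 (Aaron): course_id=NULL, no match -> dropped
  - enrollment 4 (Chris): course_id=3 -> matches Algorithms
  - enrollment 5 (Quinn): course_id=2 -> matches Statistics
So 2 of 5 rows are dropped.

SQL:
SELECT a.student, b.title AS course
FROM enrollments a
INNER JOIN courses b ON a.course_id = b.id

Result:
student | course    
--------+-----------
Ivan    | Statistics
Chris   | Algorithms
Quinn   | Statistics


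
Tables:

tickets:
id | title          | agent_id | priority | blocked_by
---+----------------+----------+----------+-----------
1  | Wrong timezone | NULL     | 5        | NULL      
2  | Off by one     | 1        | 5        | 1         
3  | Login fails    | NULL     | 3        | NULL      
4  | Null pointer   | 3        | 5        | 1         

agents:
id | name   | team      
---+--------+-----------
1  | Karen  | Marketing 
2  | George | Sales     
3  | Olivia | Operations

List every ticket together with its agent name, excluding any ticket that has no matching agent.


INNER JOIN keeps only tickets rows whose agent_id matches an id in agents. Walk through each ticket:
  - ticket 1 (Wrong timezone): agent_id=NULL, no match -> dropped
  - ticket 2 (Off by one): agent_id=1 -> matches Karen
  - ticket 3 (Login fails): agent_id=NULL, no match -> dropped
  - ticket 4 (Null pointer): agent_id=3 -> matches Olivia
So 2 of 4 rows are dropped.

SQL:
SELECT a.title, b.name AS agent
FROM tickets a
INNER JOIN agents b ON a.agent_id = b.id

Result:
title        | agent 
-------------+-------
Off by one   | Karen 
Null pointer | Olivia


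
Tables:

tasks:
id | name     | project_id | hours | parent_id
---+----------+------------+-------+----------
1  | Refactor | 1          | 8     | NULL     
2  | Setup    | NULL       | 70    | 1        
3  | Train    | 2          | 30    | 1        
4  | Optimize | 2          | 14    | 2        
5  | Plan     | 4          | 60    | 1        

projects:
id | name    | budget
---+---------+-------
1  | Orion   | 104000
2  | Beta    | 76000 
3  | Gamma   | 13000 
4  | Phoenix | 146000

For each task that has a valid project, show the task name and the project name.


INNER JOIN keeps only tasks rows whose project_id matches an id in projects. Walk through each task:
  - task 1 (Refactor): project_id=1 -> matches Orion
  - task 2 (Setup): project_id=NULL, no match -> dropped
  - task 3 (Train): project_id=2 -> matches Beta
  - task 4 (Optimize): project_id=2 -> matches Beta
  - task 5 (Plan): project_id=4 -> matches Phoenix
So 1 of 5 rows is dropped.

SQL:
SELECT a.name, b.name AS project
FROM tasks a
INNER JOIN projects b ON a.project_id = b.id

Result:
name     | project
---------+--------
Refactor | Orion  
Train    | Beta   
Optimize | Beta   
Plan     | Phoenix


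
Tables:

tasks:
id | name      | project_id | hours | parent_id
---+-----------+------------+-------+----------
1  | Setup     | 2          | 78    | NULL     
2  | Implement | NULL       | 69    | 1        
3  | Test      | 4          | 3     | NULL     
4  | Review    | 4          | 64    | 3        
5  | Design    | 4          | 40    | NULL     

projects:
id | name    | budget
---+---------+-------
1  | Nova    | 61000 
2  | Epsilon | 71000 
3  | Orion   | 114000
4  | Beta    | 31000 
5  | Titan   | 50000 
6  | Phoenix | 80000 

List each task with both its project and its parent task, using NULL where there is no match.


Two LEFT JOINs from the same base table tasks: one to projects via project_id, one to tasks itself via parent_id. Both are LEFT so every task is preserved.
Match against projects:
  - task 1 (Setup): project_id=2 -> matches Epsilon
  - task 2 (Implement): project_id=NULL, no match -> kept with NULL
  - task 3 (Test): project_id=4 -> matches Beta
  - task 4 (Review): project_id=4 -> matches Beta
  - task 5 (Design): project_id=4 -> matches Beta
Match against tasks (self):
  - task 1 (Setup): parent_id=NULL -> NULL
  - task 2 (Implement): parent_id=1 -> Setup
  - task 3 (Test): parent_id=NULL -> NULL
  - task 4 (Review): parent_id=3 -> Test
  - task 5 (Design): parent_id=NULL -> NULL

SQL:
SELECT a.name, b.name AS project, c.name AS parent
FROM tasks a
LEFT JOIN projects b ON a.project_id = b.id
LEFT JOIN tasks c ON a.parent_id = c.id

Result:
name      | project | parent
----------+---------+-------
Setup     | Epsilon | NULL  
Implement | NULL    | Setup 
Test      | Beta    | NULL  
Review    | Beta    | Test  
Design    | Beta    | NULL  


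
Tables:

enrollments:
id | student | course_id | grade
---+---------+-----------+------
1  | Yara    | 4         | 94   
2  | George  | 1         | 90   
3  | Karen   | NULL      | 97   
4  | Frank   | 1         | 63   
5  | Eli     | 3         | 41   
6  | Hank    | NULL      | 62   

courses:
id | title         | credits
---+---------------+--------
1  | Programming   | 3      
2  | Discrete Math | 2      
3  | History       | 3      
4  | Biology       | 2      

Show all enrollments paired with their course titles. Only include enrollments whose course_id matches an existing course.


INNER JOIN keeps only enrollments rows whose course_id matches an id in courses. Walk through each enrollment:
  - enrollment 1 (Yara): course_id=4 -> matches Biology
  - enrollment 2 (George): course_id=1 -> matches Programming
  - enrollment 3 (Karen): course_id=NULL, no match -> dropped
  - enrollment 4 (Frank): course_id=1 -> matches Programming
  - enrollment 5 (Eli): course_id=3 -> matches History
  - enrollment 6 (Hank): course_id=NULL, no match -> dropped
So 2 of 6 rows are dropped.

SQL:
SELECT a.student, b.title AS course
FROM enrollments a
INNER JOIN courses b ON a.course_id = b.id

Result:
student | course     
--------+------------
Yara    | Biology    
George  | Programming
Frank   | Programming
Eli     | History    


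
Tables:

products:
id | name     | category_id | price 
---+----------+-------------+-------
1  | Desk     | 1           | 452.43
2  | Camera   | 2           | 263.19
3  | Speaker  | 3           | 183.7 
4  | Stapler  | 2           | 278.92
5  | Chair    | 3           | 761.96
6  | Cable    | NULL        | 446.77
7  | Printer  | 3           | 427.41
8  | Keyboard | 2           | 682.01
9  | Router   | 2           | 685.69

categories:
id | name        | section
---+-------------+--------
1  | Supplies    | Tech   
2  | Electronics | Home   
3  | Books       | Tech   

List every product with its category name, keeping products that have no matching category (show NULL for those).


LEFT JOIN keeps every row from products (the left table); where category_id has no match in categories, the category columns become NULL. Walk through each product:
  - product 1 (Desk): category_id=1 -> matches Supplies
  - product 2 (Camera): category_id=2 -> matches Electronics
  - product 3 (Speaker): category_id=3 -> matches Books
  - product 4 (Stapler): category_id=2 -> matches Electronics
  - product 5 (Chair): category_id=3 -> matches Books
  - product 6 (Cable): category_id=NULL, no match -> kept with NULL
  - product 7 (Printer): category_id=3 -> matches Books
  - product 8 (Keyboard): category_id=2 -> matches Electronics
  - product 9 (Router): category_id=2 -> matches Electronics
All 9 rows appear; 1 has NULL category.

SQL:
SELECT a.name, b.name AS category
FROM products a
LEFT JOIN categories b ON a.category_id = b.id

Result:
name     | category   
---------+------------
Desk     | Supplies   
Camera   | Electronics
Speaker  | Books      
Stapler  | Electronics
Chair    | Books      
Cable    | NULL       
Printer  | Books      
Keyboard | Electronics
Router   | Electronics


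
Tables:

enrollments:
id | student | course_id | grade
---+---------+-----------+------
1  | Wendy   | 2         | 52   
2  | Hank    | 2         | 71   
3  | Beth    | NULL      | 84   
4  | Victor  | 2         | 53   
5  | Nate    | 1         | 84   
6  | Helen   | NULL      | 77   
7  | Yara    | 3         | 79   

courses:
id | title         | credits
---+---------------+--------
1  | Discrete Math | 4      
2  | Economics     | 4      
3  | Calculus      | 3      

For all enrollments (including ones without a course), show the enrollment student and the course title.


LEFT JOIN keeps every row from enrollments (the left table); where course_id has no match in courses, the course columns become NULL. Walk through each enrollment:
  - enrollment 1 (Wendy): course_id=2 -> matches Economics
  - enrollment 2 (Hank): course_id=2 -> matches Economics
  - enrollment 3 (Beth): course_id=NULL, no match -> kept with NULL
  - enrollment 4 (Victor): course_id=2 -> matches Economics
  - enrollment 5 (Nate): course_id=1 -> matches Discrete Math
  - enrollment 6 (Helen): course_id=NULL, no match -> kept with NULL
  - enrollment 7 (Yara): course_id=3 -> matches Calculus
All 7 rows appear; 2 have NULL course.

SQL:
SELECT a.student, b.title AS course
FROM enrollments a
LEFT JOIN courses b ON a.course_id = b.id

Result:
student | course       
--------+--------------
Wendy   | Economics    
Hank    | Economics    
Beth    | NULL         
Victor  | Economics    
Nate    | Discrete Math
Helen   | NULL         
Yara    | Calculus     


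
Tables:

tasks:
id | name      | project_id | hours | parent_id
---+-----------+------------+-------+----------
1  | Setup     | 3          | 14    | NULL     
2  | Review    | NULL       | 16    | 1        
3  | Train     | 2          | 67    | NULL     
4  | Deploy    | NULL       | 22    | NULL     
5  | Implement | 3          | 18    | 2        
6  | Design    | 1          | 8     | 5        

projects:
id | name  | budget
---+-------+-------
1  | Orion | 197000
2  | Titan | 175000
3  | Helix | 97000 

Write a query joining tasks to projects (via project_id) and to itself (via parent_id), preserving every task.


Two LEFT JOINs from the same base table tasks: one to projects via project_id, one to tasks itself via parent_id. Both are LEFT so every task is preserved.
Match against projects:
  - task 1 (Setup): project_id=3 -> matches Helix
  - task 2 (Review): project_id=NULL, no match -> kept with NULL
  - task 3 (Train): project_id=2 -> matches Titan
  - task 4 (Deploy): project_id=NULL, no match -> kept with NULL
  - task 5 (Implement): project_id=3 -> matches Helix
  - task 6 (Design): project_id=1 -> matches Orion
Match against tasks (self):
  - task 1 (Setup): parent_id=NULL -> NULL
  - task 2 (Review): parent_id=1 -> Setup
  - task 3 (Train): parent_id=NULL -> NULL
  - task 4 (Deploy): parent_id=NULL -> NULL
  - task 5 (Implement): parent_id=2 -> Review
  - task 6 (Design): parent_id=5 -> Implement

SQL:
SELECT a.name, b.name AS project, c.name AS parent
FROM tasks a
LEFT JOIN projects b ON a.project_id = b.id
LEFT JOIN tasks c ON a.parent_id = c.id

Result:
name      | project | parent   
----------+---------+----------
Setup     | Helix   | NULL     
Review    | NULL    | Setup    
Train     | Titan   | NULL     
Deploy    | NULL    | NULL     
Implement | Helix   | Review   
Design    | Orion   | Implement


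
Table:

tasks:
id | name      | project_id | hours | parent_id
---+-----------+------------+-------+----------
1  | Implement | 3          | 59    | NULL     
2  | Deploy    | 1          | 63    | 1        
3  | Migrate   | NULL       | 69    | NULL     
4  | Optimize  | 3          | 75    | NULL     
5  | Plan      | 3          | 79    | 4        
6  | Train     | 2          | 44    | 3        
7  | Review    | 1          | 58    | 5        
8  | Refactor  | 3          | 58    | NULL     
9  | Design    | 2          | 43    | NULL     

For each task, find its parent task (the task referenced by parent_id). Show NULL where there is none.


This is a self-join: tasks is joined to a second copy of itself, matching each row's parent_id to another row's id. Use LEFT JOIN so rows with parent_id=NULL are kept.
  - task 1 (Implement): parent_id=NULL -> NULL
  - task 2 (Deploy): parent_id=1 -> Implement
  - task 3 (Migrate): parent_id=NULL -> NULL
  - task 4 (Optimize): parent_id=NULL -> NULL
  - task 5 (Plan): parent_id=4 -> Optimize
  - task 6 (Train): parent_id=3 -> Migrate
  - task 7 (Review): parent_id=5 -> Plan
  - task 8 (Refactor): parent_id=NULL -> NULL
  - task 9 (Design): parent_id=NULL -> NULL

SQL:
SELECT a.name AS item, b.name AS parent
FROM tasks a
LEFT JOIN tasks b ON a.parent_id = b.id

Result:
item      | parent   
----------+----------
Implement | NULL     
Deploy    | Implement
Migrate   | NULL     
Optimize  | NULL     
Plan      | Optimize 
Train     | Migrate  
Review    | Plan     
Refactor  | NULL     
Design    | NULL     


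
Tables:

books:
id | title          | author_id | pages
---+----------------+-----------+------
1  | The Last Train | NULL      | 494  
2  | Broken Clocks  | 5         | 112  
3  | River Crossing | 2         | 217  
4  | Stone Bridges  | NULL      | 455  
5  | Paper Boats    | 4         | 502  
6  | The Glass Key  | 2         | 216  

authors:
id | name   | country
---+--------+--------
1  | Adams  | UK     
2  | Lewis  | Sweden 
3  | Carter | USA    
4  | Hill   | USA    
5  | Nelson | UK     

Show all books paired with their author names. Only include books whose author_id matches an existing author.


INNER JOIN keeps only books rows whose author_id matches an id in authors. Walk through each book:
  - book 1 (The Last Train): author_id=NULL, no match -> dropped
  - book 2 (Broken Clocks): author_id=5 -> matches Nelson
  - book 3 (River Crossing): author_id=2 -> matches Lewis
  - book 4 (Stone Bridges): author_id=NULL, no match -> dropped
  - book 5 (Paper Boats): author_id=4 -> matches Hill
  - book 6 (The Glass Key): author_id=2 -> matches Lewis
So 2 of 6 rows are dropped.

SQL:
SELECT a.title, b.name AS author
FROM books a
INNER JOIN authors b ON a.author_id = b.id

Result:
title          | author
---------------+-------
Broken Clocks  | Nelson
River Crossing | Lewis 
Paper Boats    | Hill  
The Glass Key  | Lewis 


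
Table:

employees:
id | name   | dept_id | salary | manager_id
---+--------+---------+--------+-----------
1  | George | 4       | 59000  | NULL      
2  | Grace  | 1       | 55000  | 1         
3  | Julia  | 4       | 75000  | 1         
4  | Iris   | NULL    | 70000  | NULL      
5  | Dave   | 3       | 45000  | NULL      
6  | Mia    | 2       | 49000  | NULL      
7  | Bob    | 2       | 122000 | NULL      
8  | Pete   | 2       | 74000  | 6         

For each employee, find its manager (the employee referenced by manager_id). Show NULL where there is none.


This is a self-join: employees is joined to a second copy of itself, matching each row's manager_id to another row's id. Use LEFT JOIN so rows with manager_id=NULL are kept.
  - employee 1 (George): manager_id=NULL -> NULL
  - employee 2 (Grace): manager_id=1 -> George
  - employee 3 (Julia): manager_id=1 -> George
  - employee 4 (Iris): manager_id=NULL -> NULL
  - employee 5 (Dave): manager_id=NULL -> NULL
  - employee 6 (Mia): manager_id=NULL -> NULL
  - employee 7 (Bob): manager_id=NULL -> NULL
  - employee 8 (Pete): manager_id=6 -> Mia

SQL:
SELECT a.name AS item, b.name AS manager
FROM employees a
LEFT JOIN employees b ON a.manager_id = b.id

Result:
item   | manager
-------+--------
George | NULL   
Grace  | George 
Julia  | George 
Iris   | NULL   
Dave   | NULL   
Mia    | NULL   
Bob    | NULL   
Pete   | Mia    


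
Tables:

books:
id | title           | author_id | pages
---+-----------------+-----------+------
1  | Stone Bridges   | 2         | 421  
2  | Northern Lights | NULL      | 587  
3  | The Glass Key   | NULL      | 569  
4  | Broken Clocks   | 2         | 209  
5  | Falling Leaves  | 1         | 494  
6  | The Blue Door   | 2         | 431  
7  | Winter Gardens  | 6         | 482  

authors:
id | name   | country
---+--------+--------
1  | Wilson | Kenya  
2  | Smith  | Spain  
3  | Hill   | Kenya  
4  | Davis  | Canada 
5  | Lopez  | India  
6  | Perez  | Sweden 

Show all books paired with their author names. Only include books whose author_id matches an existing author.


INNER JOIN keeps only books rows whose author_id matches an id in authors. Walk through each book:
  - book 1 (Stone Bridges): author_id=2 -> matches Smith
  - book 2 (Northern Lights): author_id=NULL, no match -> dropped
  - book 3 (The Glass Key): author_id=NULL, no match -> dropped
  - book 4 (Broken Clocks): author_id=2 -> matches Smith
  - book 5 (Falling Leaves): author_id=1 -> matches Wilson
  - book 6 (The Blue Door): author_id=2 -> matches Smith
  - book 7 (Winter Gardens): author_id=6 -> matches Perez
So 2 of 7 rows are dropped.

SQL:
SELECT a.title, b.name AS author
FROM books a
INNER JOIN authors b ON a.author_id = b.id

Result:
title          | author
---------------+-------
Stone Bridges  | Smith 
Broken Clocks  | Smith 
Falling Leaves | Wilson
The Blue Door  | Smith 
Winter Gardens | Perez 


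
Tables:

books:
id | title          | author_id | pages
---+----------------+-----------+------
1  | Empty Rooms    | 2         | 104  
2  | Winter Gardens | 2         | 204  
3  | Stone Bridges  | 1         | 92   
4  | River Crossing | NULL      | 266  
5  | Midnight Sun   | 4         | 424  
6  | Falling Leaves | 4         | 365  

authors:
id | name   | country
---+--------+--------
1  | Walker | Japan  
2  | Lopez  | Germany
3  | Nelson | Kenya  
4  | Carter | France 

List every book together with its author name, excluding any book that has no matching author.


INNER JOIN keeps only books rows whose author_id matches an id in authors. Walk through each book:
  - book 1 (Empty Rooms): author_id=2 -> matches Lopez
  - book 2 (Winter Gardens): author_id=2 -> matches Lopez
  - book 3 (Stone Bridges): author_id=1 -> matches Walker
  - book 4 (River Crossing): author_id=NULL, no match -> dropped
  - book 5 (Midnight Sun): author_id=4 -> matches Carter
  - book 6 (Falling Leaves): author_id=4 -> matches Carter
So 1 of 6 rows is dropped.

SQL:
SELECT a.title, b.name AS author
FROM books a
INNER JOIN authors b ON a.author_id = b.id

Result:
title          | author
---------------+-------
Empty Rooms    | Lopez 
Winter Gardens | Lopez 
Stone Bridges  | Walker
Midnight Sun   | Carter
Falling Leaves | Carter


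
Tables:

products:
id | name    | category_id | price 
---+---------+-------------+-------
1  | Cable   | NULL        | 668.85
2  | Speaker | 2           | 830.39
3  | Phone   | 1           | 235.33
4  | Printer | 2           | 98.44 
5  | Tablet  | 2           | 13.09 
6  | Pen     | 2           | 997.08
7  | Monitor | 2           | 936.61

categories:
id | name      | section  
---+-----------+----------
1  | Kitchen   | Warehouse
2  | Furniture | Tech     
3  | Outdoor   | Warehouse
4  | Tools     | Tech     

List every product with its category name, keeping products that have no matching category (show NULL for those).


LEFT JOIN keeps every row from products (the left table); where category_id has no match in categories, the category columns become NULL. Walk through each product:
  - product 1 (Cable): category_id=NULL, no match -> kept with NULL
  - product 2 (Speaker): category_id=2 -> matches Furniture
  - product 3 (Phone): category_id=1 -> matches Kitchen
  - product 4 (Printer): category_id=2 -> matches Furniture
  - product 5 (Tablet): category_id=2 -> matches Furniture
  - product 6 (Pen): category_id=2 -> matches Furniture
  - product 7 (Monitor): category_id=2 -> matches Furniture
All 7 rows appear; 1 has NULL category.

SQL:
SELECT a.name, b.name AS category
FROM products a
LEFT JOIN categories b ON a.category_id = b.id

Result:
name    | category 
--------+----------
Cable   | NULL     
Speaker | Furniture
Phone   | Kitchen  
Printer | Furniture
Tablet  | Furniture
Pen     | Furniture
Monitor | Furniture


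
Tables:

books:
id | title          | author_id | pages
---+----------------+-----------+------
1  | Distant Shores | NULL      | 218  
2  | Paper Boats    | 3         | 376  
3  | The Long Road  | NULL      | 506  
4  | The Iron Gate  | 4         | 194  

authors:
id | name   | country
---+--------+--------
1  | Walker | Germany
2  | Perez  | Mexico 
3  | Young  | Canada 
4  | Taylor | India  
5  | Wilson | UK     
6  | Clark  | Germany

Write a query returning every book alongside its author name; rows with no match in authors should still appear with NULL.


LEFT JOIN keeps every row from books (the left table); where author_id has no match in authors, the author columns become NULL. Walk through each book:
  - book 1 (Distant Shores): author_id=NULL, no match -> kept with NULL
  - book 2 (Paper Boats): author_id=3 -> matches Young
  - book 3 (The Long Road): author_id=NULL, no match -> kept with NULL
  - book 4 (The Iron Gate): author_id=4 -> matches Taylor
All 4 rows appear; 2 have NULL author.

SQL:
SELECT a.title, b.name AS author
FROM books a
LEFT JOIN authors b ON a.author_id = b.id

Result:
title          | author
---------------+-------
Distant Shores | NULL  
Paper Boats    | Young 
The Long Road  | NULL  
The Iron Gate  | Taylor


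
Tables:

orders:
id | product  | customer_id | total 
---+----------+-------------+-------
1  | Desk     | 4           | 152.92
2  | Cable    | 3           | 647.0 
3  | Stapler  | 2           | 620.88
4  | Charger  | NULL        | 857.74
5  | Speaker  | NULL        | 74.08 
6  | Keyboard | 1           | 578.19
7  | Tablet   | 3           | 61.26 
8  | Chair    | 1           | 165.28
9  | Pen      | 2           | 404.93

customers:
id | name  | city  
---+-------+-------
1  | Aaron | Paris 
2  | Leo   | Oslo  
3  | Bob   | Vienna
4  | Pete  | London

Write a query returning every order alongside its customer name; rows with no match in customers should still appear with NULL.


LEFT JOIN keeps every row from orders (the left table); where customer_id has no match in customers, the customer columns become NULL. Walk through each order:
  - order 1 (Desk): customer_id=4 -> matches Pete
  - order 2 (Cable): customer_id=3 -> matches Bob
  - order 3 (Stapler): customer_id=2 -> matches Leo
  - order 4 (Charger): customer_id=NULL, no match -> kept with NULL
  - order 5 (Speaker): customer_id=NULL, no match -> kept with NULL
  - order 6 (Keyboard): customer_id=1 -> matches Aaron
  - order 7 (Tablet): customer_id=3 -> matches Bob
  - order 8 (Chair): customer_id=1 -> matches Aaron
  - order 9 (Pen): customer_id=2 -> matches Leo
All 9 rows appear; 2 have NULL customer.

SQL:
SELECT a.product, b.name AS customer
FROM orders a
LEFT JOIN customers b ON a.customer_id = b.id

Result:
product  | customer
---------+---------
Desk     | Pete    
Cable    | Bob     
Stapler  | Leo     
Charger  | NULL    
Speaker  | NULL    
Keyboard | Aaron   
Tablet   | Bob     
Chair    | Aaron   
Pen      | Leo     
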